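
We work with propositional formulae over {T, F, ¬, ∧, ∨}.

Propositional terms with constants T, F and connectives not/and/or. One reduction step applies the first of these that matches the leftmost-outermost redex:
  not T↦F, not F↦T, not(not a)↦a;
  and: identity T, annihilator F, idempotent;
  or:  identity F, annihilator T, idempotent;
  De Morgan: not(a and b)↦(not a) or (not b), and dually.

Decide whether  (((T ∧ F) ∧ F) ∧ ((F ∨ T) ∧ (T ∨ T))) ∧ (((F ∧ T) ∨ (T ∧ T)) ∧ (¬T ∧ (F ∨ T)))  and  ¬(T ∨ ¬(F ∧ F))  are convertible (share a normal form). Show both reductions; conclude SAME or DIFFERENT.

Term A:
  start: (((T ∧ F) ∧ F) ∧ ((F ∨ T) ∧ (T ∨ T))) ∧ (((F ∧ T) ∨ (T ∧ T)) ∧ (¬T ∧ (F ∨ T)))
  →1  (F ∧ ((F ∨ T) ∧ (T ∨ T))) ∧ (((F ∧ T) ∨ (T ∧ T)) ∧ (¬T ∧ (F ∨ T)))
  →2  F ∧ (((F ∧ T) ∨ (T ∧ T)) ∧ (¬T ∧ (F ∨ T)))
  →3  F

Term B:
  start: ¬(T ∨ ¬(F ∧ F))
  →1  ¬T ∧ ¬¬(F ∧ F)
  →2  F ∧ ¬¬(F ∧ F)
  →3  F

Answer: SAME — A ⇓ F, B ⇓ F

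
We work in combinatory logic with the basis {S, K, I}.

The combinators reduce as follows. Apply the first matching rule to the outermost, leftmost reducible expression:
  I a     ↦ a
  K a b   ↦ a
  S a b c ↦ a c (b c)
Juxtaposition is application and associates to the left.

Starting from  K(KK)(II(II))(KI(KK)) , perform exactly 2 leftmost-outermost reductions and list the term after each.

  start: K(KK)(II(II))(KI(KK))
  [1] KK(KI(KK))
  [2] K

Answer: after 2 steps: K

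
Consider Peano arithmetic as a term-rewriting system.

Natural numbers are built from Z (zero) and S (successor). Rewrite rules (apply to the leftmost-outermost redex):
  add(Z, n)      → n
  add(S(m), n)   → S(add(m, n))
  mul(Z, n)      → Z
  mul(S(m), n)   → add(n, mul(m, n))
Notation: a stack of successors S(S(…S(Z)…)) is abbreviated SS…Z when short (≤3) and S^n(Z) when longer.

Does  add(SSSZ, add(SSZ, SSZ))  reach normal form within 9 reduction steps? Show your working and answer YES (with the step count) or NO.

  start: add(SSSZ, add(SSZ, SSZ))
  step 1: S(add(SSZ, add(SSZ, SSZ)))
  step 2: S(S(add(SZ, add(SSZ, SSZ))))
  step 3: S(S(S(add(Z, add(SSZ, SSZ)))))
  step 4: S(S(S(add(SSZ, SSZ))))
  step 5: S(S(S(S(add(SZ, SSZ)))))
  step 6: S(S(S(S(S(add(Z, SSZ))))))
  step 7: S^7(Z)

Answer: YES — reaches normal form S^7(Z) in 7 ≤ 9 steps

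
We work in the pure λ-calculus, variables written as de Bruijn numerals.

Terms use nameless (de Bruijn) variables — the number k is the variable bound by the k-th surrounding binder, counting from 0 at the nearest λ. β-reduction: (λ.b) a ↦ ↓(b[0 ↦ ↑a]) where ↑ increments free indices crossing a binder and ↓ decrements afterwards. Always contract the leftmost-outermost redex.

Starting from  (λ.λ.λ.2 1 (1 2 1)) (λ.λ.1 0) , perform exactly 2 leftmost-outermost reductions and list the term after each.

  start: (λ.λ.λ.2 1 (1 2 1)) (λ.λ.1 0)
  [1] λ.λ.(λ.λ.1 0) 1 (1 (λ.λ.1 0) 1)
  [2] λ.λ.(λ.2 0) (1 (λ.λ.1 0) 1)

Answer: after 2 steps: λ.λ.(λ.2 0) (1 (λ.λ.1 0) 1)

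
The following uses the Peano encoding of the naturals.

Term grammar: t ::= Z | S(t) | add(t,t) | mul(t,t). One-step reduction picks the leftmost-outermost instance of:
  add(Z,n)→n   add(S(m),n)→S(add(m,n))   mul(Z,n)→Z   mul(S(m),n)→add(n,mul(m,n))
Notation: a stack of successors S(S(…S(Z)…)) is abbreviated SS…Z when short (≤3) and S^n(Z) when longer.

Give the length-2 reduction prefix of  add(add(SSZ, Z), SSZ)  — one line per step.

  start: add(add(SSZ, Z), SSZ)
  →1  add(S(add(SZ, Z)), SSZ)
  →2  S(add(add(SZ, Z), SSZ))

Answer: after 2 steps: S(add(add(SZ, Z), SSZ))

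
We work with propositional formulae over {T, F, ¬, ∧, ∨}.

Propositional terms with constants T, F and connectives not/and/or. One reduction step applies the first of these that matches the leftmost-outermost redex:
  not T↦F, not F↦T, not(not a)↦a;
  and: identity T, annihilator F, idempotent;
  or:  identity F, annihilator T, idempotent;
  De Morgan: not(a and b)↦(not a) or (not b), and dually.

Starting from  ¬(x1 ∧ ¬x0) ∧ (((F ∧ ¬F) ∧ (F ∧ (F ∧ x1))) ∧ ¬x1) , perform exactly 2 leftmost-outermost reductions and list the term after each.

  start: ¬(x1 ∧ ¬x0) ∧ (((F ∧ ¬F) ∧ (F ∧ (F ∧ x1))) ∧ ¬x1)
  [1] (¬x1 ∨ ¬¬x0) ∧ (((F ∧ ¬F) ∧ (F ∧ (F ∧ x1))) ∧ ¬x1)
  [2] (¬x1 ∨ x0) ∧ (((F ∧ ¬F) ∧ (F ∧ (F ∧ x1))) ∧ ¬x1)

Answer: after 2 steps: (¬x1 ∨ x0) ∧ (((F ∧ ¬F) ∧ (F ∧ (F ∧ x1))) ∧ ¬x1)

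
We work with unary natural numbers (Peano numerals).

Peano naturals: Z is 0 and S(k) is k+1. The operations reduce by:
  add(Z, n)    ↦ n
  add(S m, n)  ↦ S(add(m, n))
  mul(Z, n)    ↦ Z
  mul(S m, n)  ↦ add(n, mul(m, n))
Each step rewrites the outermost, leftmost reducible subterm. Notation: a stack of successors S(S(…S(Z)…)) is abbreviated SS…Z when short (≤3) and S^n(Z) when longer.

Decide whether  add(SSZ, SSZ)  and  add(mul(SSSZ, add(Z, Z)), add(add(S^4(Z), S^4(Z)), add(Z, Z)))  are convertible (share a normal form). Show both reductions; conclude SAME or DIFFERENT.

Answer: DIFFERENT — A ⇓ S^4(Z), B ⇓ S^8(Z)

Reduction:
Term A:
  start: add(SSZ, SSZ)
  [1] S(add(SZ, SSZ))
  [2] S(S(add(Z, SSZ)))
  [3] S^4(Z)

Term B:
  start: add(mul(SSSZ, add(Z, Z)), add(add(S^4(Z), S^4(Z)), add(Z, Z)))
  [1] add(add(add(Z, Z), mul(SSZ, add(Z, Z))), add(add(S^4(Z), S^4(Z)), add(Z, Z)))
  [2] add(add(Z, mul(SSZ, add(Z, Z))), add(add(S^4(Z), S^4(Z)), add(Z, Z)))
  [3] add(mul(SSZ, add(Z, Z)), add(add(S^4(Z), S^4(Z)), add(Z, Z)))
  [4] add(add(add(Z, Z), mul(SZ, add(Z, Z))), add(add(S^4(Z), S^4(Z)), add(Z, Z)))
  [5] add(add(Z, mul(SZ, add(Z, Z))), add(add(S^4(Z), S^4(Z)), add(Z, Z)))
  [6] add(mul(SZ, add(Z, Z)), add(add(S^4(Z), S^4(Z)), add(Z, Z)))
  [7] add(add(add(Z, Z), mul(Z, add(Z, Z))), add(add(S^4(Z), S^4(Z)), add(Z, Z)))
  [8] add(add(Z, mul(Z, add(Z, Z))), add(add(S^4(Z), S^4(Z)), add(Z, Z)))
  [9] add(mul(Z, add(Z, Z)), add(add(S^4(Z), S^4(Z)), add(Z, Z)))
  [10] add(Z, add(add(S^4(Z), S^4(Z)), add(Z, Z)))
  [11] add(add(S^4(Z), S^4(Z)), add(Z, Z))
  [12] add(S(add(SSSZ, S^4(Z))), add(Z, Z))
  [13] S(add(add(SSSZ, S^4(Z)), add(Z, Z)))
  [14] S(add(S(add(SSZ, S^4(Z))), add(Z, Z)))
  [15] S(S(add(add(SSZ, S^4(Z)), add(Z, Z))))
  [16] S(S(add(S(add(SZ, S^4(Z))), add(Z, Z))))
  [17] S(S(S(add(add(SZ, S^4(Z)), add(Z, Z)))))
  [18] S(S(S(add(S(add(Z, S^4(Z))), add(Z, Z)))))
  [19] S(S(S(S(add(add(Z, S^4(Z)), add(Z, Z))))))
  [20] S(S(S(S(add(S^4(Z), add(Z, Z))))))
  [21] S(S(S(S(S(add(SSSZ, add(Z, Z)))))))
  [22] S(S(S(S(S(S(add(SSZ, add(Z, Z))))))))
  [23] S(S(S(S(S(S(S(add(SZ, add(Z, Z)))))))))
  [24] S(S(S(S(S(S(S(S(add(Z, add(Z, Z))))))))))
  [25] S(S(S(S(S(S(S(S(add(Z, Z)))))))))
  [26] S^8(Z)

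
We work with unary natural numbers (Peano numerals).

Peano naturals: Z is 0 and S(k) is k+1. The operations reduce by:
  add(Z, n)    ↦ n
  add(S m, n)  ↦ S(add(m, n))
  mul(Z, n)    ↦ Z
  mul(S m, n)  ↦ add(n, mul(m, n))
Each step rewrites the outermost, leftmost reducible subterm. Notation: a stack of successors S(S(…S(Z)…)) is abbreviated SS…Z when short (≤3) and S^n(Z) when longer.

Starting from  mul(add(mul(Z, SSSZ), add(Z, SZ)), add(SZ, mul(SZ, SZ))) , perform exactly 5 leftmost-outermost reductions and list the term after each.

Answer: after 5 steps: add(S(add(Z, mul(SZ, SZ))), mul(Z, add(SZ, mul(SZ, SZ))))

Working:
  start: mul(add(mul(Z, SSSZ), add(Z, SZ)), add(SZ, mul(SZ, SZ)))
  [1] mul(add(Z, add(Z, SZ)), add(SZ, mul(SZ, SZ)))
  [2] mul(add(Z, SZ), add(SZ, mul(SZ, SZ)))
  [3] mul(SZ, add(SZ, mul(SZ, SZ)))
  [4] add(add(SZ, mul(SZ, SZ)), mul(Z, add(SZ, mul(SZ, SZ))))
  [5] add(S(add(Z, mul(SZ, SZ))), mul(Z, add(SZ, mul(SZ, SZ))))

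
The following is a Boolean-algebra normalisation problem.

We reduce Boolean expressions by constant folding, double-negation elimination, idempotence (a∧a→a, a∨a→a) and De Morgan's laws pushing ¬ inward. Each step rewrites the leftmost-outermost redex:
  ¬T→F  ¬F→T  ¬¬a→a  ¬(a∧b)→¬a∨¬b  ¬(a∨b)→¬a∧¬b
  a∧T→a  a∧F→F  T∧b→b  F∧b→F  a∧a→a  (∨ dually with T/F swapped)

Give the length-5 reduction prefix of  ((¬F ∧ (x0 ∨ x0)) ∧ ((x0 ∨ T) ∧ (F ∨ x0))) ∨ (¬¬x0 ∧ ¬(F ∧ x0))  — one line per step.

  start: ((¬F ∧ (x0 ∨ x0)) ∧ ((x0 ∨ T) ∧ (F ∨ x0))) ∨ (¬¬x0 ∧ ¬(F ∧ x0))
  [1] ((T ∧ (x0 ∨ x0)) ∧ ((x0 ∨ T) ∧ (F ∨ x0))) ∨ (¬¬x0 ∧ ¬(F ∧ x0))
  [2] ((x0 ∨ x0) ∧ ((x0 ∨ T) ∧ (F ∨ x0))) ∨ (¬¬x0 ∧ ¬(F ∧ x0))
  [3] (x0 ∧ ((x0 ∨ T) ∧ (F ∨ x0))) ∨ (¬¬x0 ∧ ¬(F ∧ x0))
  [4] (x0 ∧ (T ∧ (F ∨ x0))) ∨ (¬¬x0 ∧ ¬(F ∧ x0))
  [5] (x0 ∧ (F ∨ x0)) ∨ (¬¬x0 ∧ ¬(F ∧ x0))

Answer: after 5 steps: (x0 ∧ (F ∨ x0)) ∨ (¬¬x0 ∧ ¬(F ∧ x0))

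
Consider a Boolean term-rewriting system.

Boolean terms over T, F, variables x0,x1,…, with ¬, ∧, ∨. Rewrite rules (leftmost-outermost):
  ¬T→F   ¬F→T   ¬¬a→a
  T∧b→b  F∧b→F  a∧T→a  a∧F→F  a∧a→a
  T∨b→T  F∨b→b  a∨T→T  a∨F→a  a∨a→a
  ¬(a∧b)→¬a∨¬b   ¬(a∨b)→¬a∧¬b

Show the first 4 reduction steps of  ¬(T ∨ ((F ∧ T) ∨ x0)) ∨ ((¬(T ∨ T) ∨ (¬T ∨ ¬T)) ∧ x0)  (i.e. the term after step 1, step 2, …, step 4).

  start: ¬(T ∨ ((F ∧ T) ∨ x0)) ∨ ((¬(T ∨ T) ∨ (¬T ∨ ¬T)) ∧ x0)
  [1] (¬T ∧ ¬((F ∧ T) ∨ x0)) ∨ ((¬(T ∨ T) ∨ (¬T ∨ ¬T)) ∧ x0)
  [2] (F ∧ ¬((F ∧ T) ∨ x0)) ∨ ((¬(T ∨ T) ∨ (¬T ∨ ¬T)) ∧ x0)
  [3] F ∨ ((¬(T ∨ T) ∨ (¬T ∨ ¬T)) ∧ x0)
  [4] (¬(T ∨ T) ∨ (¬T ∨ ¬T)) ∧ x0

Answer: after 4 steps: (¬(T ∨ T) ∨ (¬T ∨ ¬T)) ∧ x0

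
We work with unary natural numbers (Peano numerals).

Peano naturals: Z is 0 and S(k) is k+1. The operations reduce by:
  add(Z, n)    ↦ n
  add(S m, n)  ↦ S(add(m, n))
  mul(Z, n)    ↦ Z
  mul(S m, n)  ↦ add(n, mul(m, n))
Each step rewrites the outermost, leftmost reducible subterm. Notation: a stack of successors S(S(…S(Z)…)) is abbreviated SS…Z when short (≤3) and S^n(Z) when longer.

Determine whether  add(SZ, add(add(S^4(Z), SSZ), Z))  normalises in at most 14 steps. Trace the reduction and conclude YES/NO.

  start: add(SZ, add(add(S^4(Z), SSZ), Z))
  [1] S(add(Z, add(add(S^4(Z), SSZ), Z)))
  [2] S(add(add(S^4(Z), SSZ), Z))
  [3] S(add(S(add(SSSZ, SSZ)), Z))
  [4] S(S(add(add(SSSZ, SSZ), Z)))
  [5] S(S(add(S(add(SSZ, SSZ)), Z)))
  [6] S(S(S(add(add(SSZ, SSZ), Z))))
  [7] S(S(S(add(S(add(SZ, SSZ)), Z))))
  [8] S(S(S(S(add(add(SZ, SSZ), Z)))))
  [9] S(S(S(S(add(S(add(Z, SSZ)), Z)))))
  [10] S(S(S(S(S(add(add(Z, SSZ), Z))))))
  [11] S(S(S(S(S(add(SSZ, Z))))))
  [12] S(S(S(S(S(S(add(SZ, Z)))))))
  [13] S(S(S(S(S(S(S(add(Z, Z))))))))
  [14] S^7(Z)

Answer: YES — reaches normal form S^7(Z) in 14 ≤ 14 steps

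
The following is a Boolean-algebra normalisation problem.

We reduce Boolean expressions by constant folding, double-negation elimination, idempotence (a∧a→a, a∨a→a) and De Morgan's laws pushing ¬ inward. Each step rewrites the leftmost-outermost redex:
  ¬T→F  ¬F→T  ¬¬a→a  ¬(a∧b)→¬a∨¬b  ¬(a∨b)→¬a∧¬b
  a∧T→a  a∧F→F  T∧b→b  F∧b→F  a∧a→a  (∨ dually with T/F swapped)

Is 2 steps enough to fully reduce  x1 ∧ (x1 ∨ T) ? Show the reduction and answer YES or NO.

  start: x1 ∧ (x1 ∨ T)
  [1] x1 ∧ T
  [2] x1

Answer: YES — reaches normal form x1 in 2 ≤ 2 steps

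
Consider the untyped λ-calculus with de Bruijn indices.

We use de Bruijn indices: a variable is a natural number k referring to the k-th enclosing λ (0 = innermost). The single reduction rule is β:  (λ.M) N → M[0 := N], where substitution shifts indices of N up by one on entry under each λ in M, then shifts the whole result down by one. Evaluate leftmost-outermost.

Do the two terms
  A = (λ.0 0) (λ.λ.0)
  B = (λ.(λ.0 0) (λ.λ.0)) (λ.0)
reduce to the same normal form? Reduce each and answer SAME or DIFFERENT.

Term A:
  start: (λ.0 0) (λ.λ.0)
  [1] (λ.λ.0) (λ.λ.0)
  [2] λ.0

Term B:
  start: (λ.(λ.0 0) (λ.λ.0)) (λ.0)
  [1] (λ.0 0) (λ.λ.0)
  [2] (λ.λ.0) (λ.λ.0)
  [3] λ.0

Answer: SAME — A ⇓ λ.0, B ⇓ λ.0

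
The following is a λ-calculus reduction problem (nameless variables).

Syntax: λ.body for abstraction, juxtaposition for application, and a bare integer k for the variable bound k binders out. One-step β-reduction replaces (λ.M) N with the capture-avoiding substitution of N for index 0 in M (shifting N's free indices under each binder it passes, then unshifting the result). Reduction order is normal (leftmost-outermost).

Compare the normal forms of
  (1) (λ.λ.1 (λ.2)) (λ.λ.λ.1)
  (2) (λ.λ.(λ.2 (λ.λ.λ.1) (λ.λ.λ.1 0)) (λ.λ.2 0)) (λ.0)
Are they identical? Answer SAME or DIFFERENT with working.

Answer: SAME — A ⇓ λ.λ.λ.1, B ⇓ λ.λ.λ.1

Derivation:
Term A:
  start: (λ.λ.1 (λ.2)) (λ.λ.λ.1)
  step 1: λ.(λ.λ.λ.1) (λ.λ.λ.λ.1)
  step 2: λ.λ.λ.1

Term B:
  start: (λ.λ.(λ.2 (λ.λ.λ.1) (λ.λ.λ.1 0)) (λ.λ.2 0)) (λ.0)
  step 1: λ.(λ.(λ.0) (λ.λ.λ.1) (λ.λ.λ.1 0)) (λ.λ.2 0)
  step 2: λ.(λ.0) (λ.λ.λ.1) (λ.λ.λ.1 0)
  step 3: λ.(λ.λ.λ.1) (λ.λ.λ.1 0)
  step 4: λ.λ.λ.1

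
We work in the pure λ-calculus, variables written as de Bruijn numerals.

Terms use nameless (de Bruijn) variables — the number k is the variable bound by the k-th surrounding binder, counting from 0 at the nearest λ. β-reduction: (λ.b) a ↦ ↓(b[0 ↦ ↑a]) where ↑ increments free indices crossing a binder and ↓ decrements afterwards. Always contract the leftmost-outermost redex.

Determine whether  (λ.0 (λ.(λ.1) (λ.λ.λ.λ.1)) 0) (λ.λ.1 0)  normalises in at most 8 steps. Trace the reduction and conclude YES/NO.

Answer: YES — reaches normal form λ.λ.1 0 in 5 ≤ 8 steps

Derivation:
  start: (λ.0 (λ.(λ.1) (λ.λ.λ.λ.1)) 0) (λ.λ.1 0)
  step 1: (λ.λ.1 0) (λ.(λ.1) (λ.λ.λ.λ.1)) (λ.λ.1 0)
  step 2: (λ.(λ.(λ.1) (λ.λ.λ.λ.1)) 0) (λ.λ.1 0)
  step 3: (λ.(λ.1) (λ.λ.λ.λ.1)) (λ.λ.1 0)
  step 4: (λ.λ.λ.1 0) (λ.λ.λ.λ.1)
  step 5: λ.λ.1 0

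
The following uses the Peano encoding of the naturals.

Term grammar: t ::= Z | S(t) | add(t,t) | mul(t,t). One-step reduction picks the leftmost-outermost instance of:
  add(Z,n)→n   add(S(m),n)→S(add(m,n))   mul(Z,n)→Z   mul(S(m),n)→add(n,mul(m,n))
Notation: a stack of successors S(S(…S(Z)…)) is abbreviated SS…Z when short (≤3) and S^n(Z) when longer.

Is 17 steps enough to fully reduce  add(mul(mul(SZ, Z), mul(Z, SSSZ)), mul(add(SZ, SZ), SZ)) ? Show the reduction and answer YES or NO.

Answer: YES — reaches normal form SSZ in 14 ≤ 17 steps

Working:
  start: add(mul(mul(SZ, Z), mul(Z, SSSZ)), mul(add(SZ, SZ), SZ))
  [1] add(mul(add(Z, mul(Z, Z)), mul(Z, SSSZ)), mul(add(SZ, SZ), SZ))
  [2] add(mul(mul(Z, Z), mul(Z, SSSZ)), mul(add(SZ, SZ), SZ))
  [3] add(mul(Z, mul(Z, SSSZ)), mul(add(SZ, SZ), SZ))
  [4] add(Z, mul(add(SZ, SZ), SZ))
  [5] mul(add(SZ, SZ), SZ)
  [6] mul(S(add(Z, SZ)), SZ)
  [7] add(SZ, mul(add(Z, SZ), SZ))
  [8] S(add(Z, mul(add(Z, SZ), SZ)))
  [9] S(mul(add(Z, SZ), SZ))
  [10] S(mul(SZ, SZ))
  [11] S(add(SZ, mul(Z, SZ)))
  [12] S(S(add(Z, mul(Z, SZ))))
  [13] S(S(mul(Z, SZ)))
  [14] SSZ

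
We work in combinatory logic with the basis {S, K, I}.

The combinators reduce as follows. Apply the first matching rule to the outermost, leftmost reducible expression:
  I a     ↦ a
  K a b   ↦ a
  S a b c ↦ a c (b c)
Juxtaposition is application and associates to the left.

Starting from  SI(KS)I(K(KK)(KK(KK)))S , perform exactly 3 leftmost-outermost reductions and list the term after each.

Answer: after 3 steps: KSI(K(KK)(KK(KK)))S

Derivation:
  start: SI(KS)I(K(KK)(KK(KK)))S
  [1] II(KSI)(K(KK)(KK(KK)))S
  [2] I(KSI)(K(KK)(KK(KK)))S
  [3] KSI(K(KK)(KK(KK)))S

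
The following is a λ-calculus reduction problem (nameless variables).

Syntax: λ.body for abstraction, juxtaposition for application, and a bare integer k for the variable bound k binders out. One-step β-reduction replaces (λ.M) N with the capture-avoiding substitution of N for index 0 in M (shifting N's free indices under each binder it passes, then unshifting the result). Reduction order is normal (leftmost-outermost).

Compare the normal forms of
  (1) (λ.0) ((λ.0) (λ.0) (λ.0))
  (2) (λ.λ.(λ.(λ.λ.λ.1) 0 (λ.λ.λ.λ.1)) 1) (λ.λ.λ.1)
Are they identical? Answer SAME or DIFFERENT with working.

Answer: DIFFERENT — A ⇓ λ.0, B ⇓ λ.λ.λ.λ.λ.λ.1

Reduction:
Term A:
  start: (λ.0) ((λ.0) (λ.0) (λ.0))
  [1] (λ.0) (λ.0) (λ.0)
  [2] (λ.0) (λ.0)
  [3] λ.0

Term B:
  start: (λ.λ.(λ.(λ.λ.λ.1) 0 (λ.λ.λ.λ.1)) 1) (λ.λ.λ.1)
  [1] λ.(λ.(λ.λ.λ.1) 0 (λ.λ.λ.λ.1)) (λ.λ.λ.1)
  [2] λ.(λ.λ.λ.1) (λ.λ.λ.1) (λ.λ.λ.λ.1)
  [3] λ.(λ.λ.1) (λ.λ.λ.λ.1)
  [4] λ.λ.λ.λ.λ.λ.1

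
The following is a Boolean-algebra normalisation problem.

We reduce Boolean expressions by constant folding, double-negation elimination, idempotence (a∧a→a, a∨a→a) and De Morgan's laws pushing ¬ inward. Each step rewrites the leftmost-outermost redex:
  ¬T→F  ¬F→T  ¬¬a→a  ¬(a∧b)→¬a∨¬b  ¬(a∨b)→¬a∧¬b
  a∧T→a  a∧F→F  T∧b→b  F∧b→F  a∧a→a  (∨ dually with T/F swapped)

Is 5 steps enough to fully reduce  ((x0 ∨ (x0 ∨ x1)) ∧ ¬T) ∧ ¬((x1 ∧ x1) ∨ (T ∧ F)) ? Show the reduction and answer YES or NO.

  start: ((x0 ∨ (x0 ∨ x1)) ∧ ¬T) ∧ ¬((x1 ∧ x1) ∨ (T ∧ F))
  [1] ((x0 ∨ (x0 ∨ x1)) ∧ F) ∧ ¬((x1 ∧ x1) ∨ (T ∧ F))
  [2] F ∧ ¬((x1 ∧ x1) ∨ (T ∧ F))
  [3] F

Answer: YES — reaches normal form F in 3 ≤ 5 steps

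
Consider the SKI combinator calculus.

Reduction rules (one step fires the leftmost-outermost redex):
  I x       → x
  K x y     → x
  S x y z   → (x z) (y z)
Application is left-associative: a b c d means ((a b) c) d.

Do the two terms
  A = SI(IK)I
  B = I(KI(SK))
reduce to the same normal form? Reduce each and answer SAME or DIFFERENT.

Answer: DIFFERENT — A ⇓ KI, B ⇓ I

Reduction:
Term A:
  start: SI(IK)I
  →1  II(IKI)
  →2  I(IKI)
  →3  IKI
  →4  KI

Term B:
  start: I(KI(SK))
  →1  KI(SK)
  →2  I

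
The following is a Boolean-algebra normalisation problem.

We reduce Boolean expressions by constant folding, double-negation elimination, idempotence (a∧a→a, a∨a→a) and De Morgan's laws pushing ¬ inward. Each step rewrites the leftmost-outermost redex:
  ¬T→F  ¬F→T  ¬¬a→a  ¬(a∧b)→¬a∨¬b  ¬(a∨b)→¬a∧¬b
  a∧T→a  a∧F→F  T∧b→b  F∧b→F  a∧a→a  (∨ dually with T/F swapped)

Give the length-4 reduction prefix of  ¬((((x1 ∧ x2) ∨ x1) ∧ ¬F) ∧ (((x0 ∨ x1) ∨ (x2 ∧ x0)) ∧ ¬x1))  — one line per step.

Answer: after 4 steps: (((¬x1 ∨ ¬x2) ∧ ¬x1) ∨ ¬¬F) ∨ ¬(((x0 ∨ x1) ∨ (x2 ∧ x0)) ∧ ¬x1)

Reduction:
  start: ¬((((x1 ∧ x2) ∨ x1) ∧ ¬F) ∧ (((x0 ∨ x1) ∨ (x2 ∧ x0)) ∧ ¬x1))
  →1  ¬(((x1 ∧ x2) ∨ x1) ∧ ¬F) ∨ ¬(((x0 ∨ x1) ∨ (x2 ∧ x0)) ∧ ¬x1)
  →2  (¬((x1 ∧ x2) ∨ x1) ∨ ¬¬F) ∨ ¬(((x0 ∨ x1) ∨ (x2 ∧ x0)) ∧ ¬x1)
  →3  ((¬(x1 ∧ x2) ∧ ¬x1) ∨ ¬¬F) ∨ ¬(((x0 ∨ x1) ∨ (x2 ∧ x0)) ∧ ¬x1)
  →4  (((¬x1 ∨ ¬x2) ∧ ¬x1) ∨ ¬¬F) ∨ ¬(((x0 ∨ x1) ∨ (x2 ∧ x0)) ∧ ¬x1)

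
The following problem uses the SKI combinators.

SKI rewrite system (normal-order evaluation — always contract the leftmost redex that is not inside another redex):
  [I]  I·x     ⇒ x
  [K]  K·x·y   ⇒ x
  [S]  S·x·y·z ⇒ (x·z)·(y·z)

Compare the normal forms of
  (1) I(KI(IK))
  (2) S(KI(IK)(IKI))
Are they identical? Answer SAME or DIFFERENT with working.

Term A:
  start: I(KI(IK))
  step 1: KI(IK)
  step 2: I

Term B:
  start: S(KI(IK)(IKI))
  step 1: S(I(IKI))
  step 2: S(IKI)
  step 3: S(KI)

Answer: DIFFERENT — A ⇓ I, B ⇓ S(KI)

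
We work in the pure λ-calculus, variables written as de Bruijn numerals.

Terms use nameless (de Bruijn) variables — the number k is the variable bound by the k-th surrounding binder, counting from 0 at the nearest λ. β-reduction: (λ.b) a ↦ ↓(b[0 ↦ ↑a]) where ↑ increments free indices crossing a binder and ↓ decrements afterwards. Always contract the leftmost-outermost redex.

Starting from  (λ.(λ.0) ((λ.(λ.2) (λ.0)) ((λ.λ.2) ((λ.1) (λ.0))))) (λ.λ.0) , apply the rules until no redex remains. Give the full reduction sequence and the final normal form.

Answer: normal form = λ.λ.0  (in 4 steps)

Derivation:
  start: (λ.(λ.0) ((λ.(λ.2) (λ.0)) ((λ.λ.2) ((λ.1) (λ.0))))) (λ.λ.0)
  →1  (λ.0) ((λ.(λ.λ.λ.0) (λ.0)) ((λ.λ.λ.λ.0) ((λ.λ.λ.0) (λ.0))))
  →2  (λ.(λ.λ.λ.0) (λ.0)) ((λ.λ.λ.λ.0) ((λ.λ.λ.0) (λ.0)))
  →3  (λ.λ.λ.0) (λ.0)
  →4  λ.λ.0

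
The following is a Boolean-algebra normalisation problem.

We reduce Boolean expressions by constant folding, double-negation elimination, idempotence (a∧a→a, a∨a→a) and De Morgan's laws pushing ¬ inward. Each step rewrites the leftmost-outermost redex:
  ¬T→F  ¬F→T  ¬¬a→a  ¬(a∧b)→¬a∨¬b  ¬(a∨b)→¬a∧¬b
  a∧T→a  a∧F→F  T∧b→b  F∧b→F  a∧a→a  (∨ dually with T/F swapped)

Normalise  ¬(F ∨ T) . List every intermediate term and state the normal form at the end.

  start: ¬(F ∨ T)
  [1] ¬F ∧ ¬T
  [2] T ∧ ¬T
  [3] ¬T
  [4] F

Answer: normal form = F  (in 4 steps)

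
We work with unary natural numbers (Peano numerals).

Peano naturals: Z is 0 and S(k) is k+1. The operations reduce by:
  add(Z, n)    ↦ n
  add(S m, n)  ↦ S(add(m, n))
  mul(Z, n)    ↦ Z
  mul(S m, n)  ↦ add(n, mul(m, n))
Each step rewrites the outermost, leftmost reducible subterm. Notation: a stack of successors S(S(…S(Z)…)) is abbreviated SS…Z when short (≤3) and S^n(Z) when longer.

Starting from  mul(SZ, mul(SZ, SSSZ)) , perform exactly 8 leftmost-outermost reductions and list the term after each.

Answer: after 8 steps: S(S(S(add(add(Z, mul(Z, SSSZ)), mul(Z, mul(SZ, SSSZ))))))

Reduction:
  start: mul(SZ, mul(SZ, SSSZ))
  [1] add(mul(SZ, SSSZ), mul(Z, mul(SZ, SSSZ)))
  [2] add(add(SSSZ, mul(Z, SSSZ)), mul(Z, mul(SZ, SSSZ)))
  [3] add(S(add(SSZ, mul(Z, SSSZ))), mul(Z, mul(SZ, SSSZ)))
  [4] S(add(add(SSZ, mul(Z, SSSZ)), mul(Z, mul(SZ, SSSZ))))
  [5] S(add(S(add(SZ, mul(Z, SSSZ))), mul(Z, mul(SZ, SSSZ))))
  [6] S(S(add(add(SZ, mul(Z, SSSZ)), mul(Z, mul(SZ, SSSZ)))))
  [7] S(S(add(S(add(Z, mul(Z, SSSZ))), mul(Z, mul(SZ, SSSZ)))))
  [8] S(S(S(add(add(Z, mul(Z, SSSZ)), mul(Z, mul(SZ, SSSZ))))))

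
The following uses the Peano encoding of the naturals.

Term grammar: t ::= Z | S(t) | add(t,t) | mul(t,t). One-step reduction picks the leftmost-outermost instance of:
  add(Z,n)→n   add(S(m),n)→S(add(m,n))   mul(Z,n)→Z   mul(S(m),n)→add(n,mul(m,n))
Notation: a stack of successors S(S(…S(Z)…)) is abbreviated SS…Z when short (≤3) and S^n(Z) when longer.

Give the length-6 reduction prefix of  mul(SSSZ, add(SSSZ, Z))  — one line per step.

  start: mul(SSSZ, add(SSSZ, Z))
  →1  add(add(SSSZ, Z), mul(SSZ, add(SSSZ, Z)))
  →2  add(S(add(SSZ, Z)), mul(SSZ, add(SSSZ, Z)))
  →3  S(add(add(SSZ, Z), mul(SSZ, add(SSSZ, Z))))
  →4  S(add(S(add(SZ, Z)), mul(SSZ, add(SSSZ, Z))))
  →5  S(S(add(add(SZ, Z), mul(SSZ, add(SSSZ, Z)))))
  →6  S(S(add(S(add(Z, Z)), mul(SSZ, add(SSSZ, Z)))))

Answer: after 6 steps: S(S(add(S(add(Z, Z)), mul(SSZ, add(SSSZ, Z)))))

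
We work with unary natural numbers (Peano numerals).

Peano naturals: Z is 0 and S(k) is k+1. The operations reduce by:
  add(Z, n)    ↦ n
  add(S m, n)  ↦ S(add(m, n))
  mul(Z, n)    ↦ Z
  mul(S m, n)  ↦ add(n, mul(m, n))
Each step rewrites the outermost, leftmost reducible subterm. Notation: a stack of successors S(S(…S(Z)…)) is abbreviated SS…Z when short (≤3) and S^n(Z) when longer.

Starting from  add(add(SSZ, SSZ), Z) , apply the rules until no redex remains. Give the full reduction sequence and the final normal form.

  start: add(add(SSZ, SSZ), Z)
  [1] add(S(add(SZ, SSZ)), Z)
  [2] S(add(add(SZ, SSZ), Z))
  [3] S(add(S(add(Z, SSZ)), Z))
  [4] S(S(add(add(Z, SSZ), Z)))
  [5] S(S(add(SSZ, Z)))
  [6] S(S(S(add(SZ, Z))))
  [7] S(S(S(S(add(Z, Z)))))
  [8] S^4(Z)

Answer: normal form = S^4(Z)  (in 8 steps)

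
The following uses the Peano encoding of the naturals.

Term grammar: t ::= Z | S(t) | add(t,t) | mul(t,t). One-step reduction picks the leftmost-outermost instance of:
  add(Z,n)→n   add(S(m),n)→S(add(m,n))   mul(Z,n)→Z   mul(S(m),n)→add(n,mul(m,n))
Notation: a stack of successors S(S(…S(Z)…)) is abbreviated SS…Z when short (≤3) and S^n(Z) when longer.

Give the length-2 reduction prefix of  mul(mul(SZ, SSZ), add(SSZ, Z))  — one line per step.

  start: mul(mul(SZ, SSZ), add(SSZ, Z))
  →1  mul(add(SSZ, mul(Z, SSZ)), add(SSZ, Z))
  →2  mul(S(add(SZ, mul(Z, SSZ))), add(SSZ, Z))

Answer: after 2 steps: mul(S(add(SZ, mul(Z, SSZ))), add(SSZ, Z))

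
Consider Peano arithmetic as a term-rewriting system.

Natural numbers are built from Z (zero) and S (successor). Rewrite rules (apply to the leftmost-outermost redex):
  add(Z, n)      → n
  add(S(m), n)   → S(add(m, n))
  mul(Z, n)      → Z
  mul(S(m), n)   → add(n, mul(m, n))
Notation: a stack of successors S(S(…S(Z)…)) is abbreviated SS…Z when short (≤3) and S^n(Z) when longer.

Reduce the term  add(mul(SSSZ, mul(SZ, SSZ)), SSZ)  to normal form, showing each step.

  start: add(mul(SSSZ, mul(SZ, SSZ)), SSZ)
  [1] add(add(mul(SZ, SSZ), mul(SSZ, mul(SZ, SSZ))), SSZ)
  [2] add(add(add(SSZ, mul(Z, SSZ)), mul(SSZ, mul(SZ, SSZ))), SSZ)
  [3] add(add(S(add(SZ, mul(Z, SSZ))), mul(SSZ, mul(SZ, SSZ))), SSZ)
  [4] add(S(add(add(SZ, mul(Z, SSZ)), mul(SSZ, mul(SZ, SSZ)))), SSZ)
  [5] S(add(add(add(SZ, mul(Z, SSZ)), mul(SSZ, mul(SZ, SSZ))), SSZ))
  [6] S(add(add(S(add(Z, mul(Z, SSZ))), mul(SSZ, mul(SZ, SSZ))), SSZ))
  [7] S(add(S(add(add(Z, mul(Z, SSZ)), mul(SSZ, mul(SZ, SSZ)))), SSZ))
  [8] S(S(add(add(add(Z, mul(Z, SSZ)), mul(SSZ, mul(SZ, SSZ))), SSZ)))
  [9] S(S(add(add(mul(Z, SSZ), mul(SSZ, mul(SZ, SSZ))), SSZ)))
  [10] S(S(add(add(Z, mul(SSZ, mul(SZ, SSZ))), SSZ)))
  [11] S(S(add(mul(SSZ, mul(SZ, SSZ)), SSZ)))
  [12] S(S(add(add(mul(SZ, SSZ), mul(SZ, mul(SZ, SSZ))), SSZ)))
  [13] S(S(add(add(add(SSZ, mul(Z, SSZ)), mul(SZ, mul(SZ, SSZ))), SSZ)))
  [14] S(S(add(add(S(add(SZ, mul(Z, SSZ))), mul(SZ, mul(SZ, SSZ))), SSZ)))
  [15] S(S(add(S(add(add(SZ, mul(Z, SSZ)), mul(SZ, mul(SZ, SSZ)))), SSZ)))
  [16] S(S(S(add(add(add(SZ, mul(Z, SSZ)), mul(SZ, mul(SZ, SSZ))), SSZ))))
  [17] S(S(S(add(add(S(add(Z, mul(Z, SSZ))), mul(SZ, mul(SZ, SSZ))), SSZ))))
  [18] S(S(S(add(S(add(add(Z, mul(Z, SSZ)), mul(SZ, mul(SZ, SSZ)))), SSZ))))
  [19] S(S(S(S(add(add(add(Z, mul(Z, SSZ)), mul(SZ, mul(SZ, SSZ))), SSZ)))))
  [20] S(S(S(S(add(add(mul(Z, SSZ), mul(SZ, mul(SZ, SSZ))), SSZ)))))
  [21] S(S(S(S(add(add(Z, mul(SZ, mul(SZ, SSZ))), SSZ)))))
  [22] S(S(S(S(add(mul(SZ, mul(SZ, SSZ)), SSZ)))))
  [23] S(S(S(S(add(add(mul(SZ, SSZ), mul(Z, mul(SZ, SSZ))), SSZ)))))
  [24] S(S(S(S(add(add(add(SSZ, mul(Z, SSZ)), mul(Z, mul(SZ, SSZ))), SSZ)))))
  [25] S(S(S(S(add(add(S(add(SZ, mul(Z, SSZ))), mul(Z, mul(SZ, SSZ))), SSZ)))))
  [26] S(S(S(S(add(S(add(add(SZ, mul(Z, SSZ)), mul(Z, mul(SZ, SSZ)))), SSZ)))))
  [27] S(S(S(S(S(add(add(add(SZ, mul(Z, SSZ)), mul(Z, mul(SZ, SSZ))), SSZ))))))
  [28] S(S(S(S(S(add(add(S(add(Z, mul(Z, SSZ))), mul(Z, mul(SZ, SSZ))), SSZ))))))
  [29] S(S(S(S(S(add(S(add(add(Z, mul(Z, SSZ)), mul(Z, mul(SZ, SSZ)))), SSZ))))))
  [30] S(S(S(S(S(S(add(add(add(Z, mul(Z, SSZ)), mul(Z, mul(SZ, SSZ))), SSZ)))))))
  [31] S(S(S(S(S(S(add(add(mul(Z, SSZ), mul(Z, mul(SZ, SSZ))), SSZ)))))))
  [32] S(S(S(S(S(S(add(add(Z, mul(Z, mul(SZ, SSZ))), SSZ)))))))
  [33] S(S(S(S(S(S(add(mul(Z, mul(SZ, SSZ)), SSZ)))))))
  [34] S(S(S(S(S(S(add(Z, SSZ)))))))
  [35] S^8(Z)

Answer: normal form = S^8(Z)  (in 35 steps)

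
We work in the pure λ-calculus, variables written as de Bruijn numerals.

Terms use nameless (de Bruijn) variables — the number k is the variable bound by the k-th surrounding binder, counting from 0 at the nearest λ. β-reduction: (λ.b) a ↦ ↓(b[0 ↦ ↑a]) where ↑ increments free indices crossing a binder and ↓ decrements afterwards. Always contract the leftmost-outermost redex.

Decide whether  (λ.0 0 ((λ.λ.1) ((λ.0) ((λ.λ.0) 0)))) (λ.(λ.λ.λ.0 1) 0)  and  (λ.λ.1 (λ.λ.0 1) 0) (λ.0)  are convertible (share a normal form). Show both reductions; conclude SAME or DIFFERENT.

Answer: DIFFERENT — A ⇓ λ.0 (λ.λ.0), B ⇓ λ.λ.0 1

Derivation:
Term A:
  start: (λ.0 0 ((λ.λ.1) ((λ.0) ((λ.λ.0) 0)))) (λ.(λ.λ.λ.0 1) 0)
  step 1: (λ.(λ.λ.λ.0 1) 0) (λ.(λ.λ.λ.0 1) 0) ((λ.λ.1) ((λ.0) ((λ.λ.0) (λ.(λ.λ.λ.0 1) 0))))
  step 2: (λ.λ.λ.0 1) (λ.(λ.λ.λ.0 1) 0) ((λ.λ.1) ((λ.0) ((λ.λ.0) (λ.(λ.λ.λ.0 1) 0))))
  step 3: (λ.λ.0 1) ((λ.λ.1) ((λ.0) ((λ.λ.0) (λ.(λ.λ.λ.0 1) 0))))
  step 4: λ.0 ((λ.λ.1) ((λ.0) ((λ.λ.0) (λ.(λ.λ.λ.0 1) 0))))
  step 5: λ.0 (λ.(λ.0) ((λ.λ.0) (λ.(λ.λ.λ.0 1) 0)))
  step 6: λ.0 (λ.(λ.λ.0) (λ.(λ.λ.λ.0 1) 0))
  step 7: λ.0 (λ.λ.0)

Term B:
  start: (λ.λ.1 (λ.λ.0 1) 0) (λ.0)
  step 1: λ.(λ.0) (λ.λ.0 1) 0
  step 2: λ.(λ.λ.0 1) 0
  step 3: λ.λ.0 1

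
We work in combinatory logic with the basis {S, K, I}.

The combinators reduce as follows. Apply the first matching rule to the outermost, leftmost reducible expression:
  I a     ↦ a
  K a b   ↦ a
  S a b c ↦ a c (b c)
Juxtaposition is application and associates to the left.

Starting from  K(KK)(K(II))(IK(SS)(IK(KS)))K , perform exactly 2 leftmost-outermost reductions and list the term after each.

  start: K(KK)(K(II))(IK(SS)(IK(KS)))K
  [1] KK(IK(SS)(IK(KS)))K
  [2] KK

Answer: after 2 steps: KK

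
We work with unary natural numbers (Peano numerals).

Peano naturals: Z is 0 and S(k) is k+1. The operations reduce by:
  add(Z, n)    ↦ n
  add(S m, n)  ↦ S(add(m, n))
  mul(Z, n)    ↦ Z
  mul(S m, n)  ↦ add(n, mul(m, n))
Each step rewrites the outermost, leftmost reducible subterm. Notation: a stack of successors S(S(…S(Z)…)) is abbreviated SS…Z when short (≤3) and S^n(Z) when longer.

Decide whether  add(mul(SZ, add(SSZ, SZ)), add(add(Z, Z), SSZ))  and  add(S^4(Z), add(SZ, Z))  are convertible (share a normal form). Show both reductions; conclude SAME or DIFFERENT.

Term A:
  start: add(mul(SZ, add(SSZ, SZ)), add(add(Z, Z), SSZ))
  step 1: add(add(add(SSZ, SZ), mul(Z, add(SSZ, SZ))), add(add(Z, Z), SSZ))
  step 2: add(add(S(add(SZ, SZ)), mul(Z, add(SSZ, SZ))), add(add(Z, Z), SSZ))
  step 3: add(S(add(add(SZ, SZ), mul(Z, add(SSZ, SZ)))), add(add(Z, Z), SSZ))
  step 4: S(add(add(add(SZ, SZ), mul(Z, add(SSZ, SZ))), add(add(Z, Z), SSZ)))
  step 5: S(add(add(S(add(Z, SZ)), mul(Z, add(SSZ, SZ))), add(add(Z, Z), SSZ)))
  step 6: S(add(S(add(add(Z, SZ), mul(Z, add(SSZ, SZ)))), add(add(Z, Z), SSZ)))
  step 7: S(S(add(add(add(Z, SZ), mul(Z, add(SSZ, SZ))), add(add(Z, Z), SSZ))))
  step 8: S(S(add(add(SZ, mul(Z, add(SSZ, SZ))), add(add(Z, Z), SSZ))))
  step 9: S(S(add(S(add(Z, mul(Z, add(SSZ, SZ)))), add(add(Z, Z), SSZ))))
  step 10: S(S(S(add(add(Z, mul(Z, add(SSZ, SZ))), add(add(Z, Z), SSZ)))))
  step 11: S(S(S(add(mul(Z, add(SSZ, SZ)), add(add(Z, Z), SSZ)))))
  step 12: S(S(S(add(Z, add(add(Z, Z), SSZ)))))
  step 13: S(S(S(add(add(Z, Z), SSZ))))
  step 14: S(S(S(add(Z, SSZ))))
  step 15: S^5(Z)

Term B:
  start: add(S^4(Z), add(SZ, Z))
  step 1: S(add(SSSZ, add(SZ, Z)))
  step 2: S(S(add(SSZ, add(SZ, Z))))
  step 3: S(S(S(add(SZ, add(SZ, Z)))))
  step 4: S(S(S(S(add(Z, add(SZ, Z))))))
  step 5: S(S(S(S(add(SZ, Z)))))
  step 6: S(S(S(S(S(add(Z, Z))))))
  step 7: S^5(Z)

Answer: SAME — A ⇓ S^5(Z), B ⇓ S^5(Z)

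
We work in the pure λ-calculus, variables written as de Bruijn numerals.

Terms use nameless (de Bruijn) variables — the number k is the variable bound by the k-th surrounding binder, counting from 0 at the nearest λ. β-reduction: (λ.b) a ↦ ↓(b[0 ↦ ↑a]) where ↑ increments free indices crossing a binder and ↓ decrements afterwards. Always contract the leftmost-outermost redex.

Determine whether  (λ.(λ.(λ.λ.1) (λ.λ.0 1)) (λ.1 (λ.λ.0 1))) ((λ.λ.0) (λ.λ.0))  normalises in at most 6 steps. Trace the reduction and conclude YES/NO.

Answer: YES — reaches normal form λ.λ.λ.0 1 in 3 ≤ 6 steps

Working:
  start: (λ.(λ.(λ.λ.1) (λ.λ.0 1)) (λ.1 (λ.λ.0 1))) ((λ.λ.0) (λ.λ.0))
  [1] (λ.(λ.λ.1) (λ.λ.0 1)) (λ.(λ.λ.0) (λ.λ.0) (λ.λ.0 1))
  [2] (λ.λ.1) (λ.λ.0 1)
  [3] λ.λ.λ.0 1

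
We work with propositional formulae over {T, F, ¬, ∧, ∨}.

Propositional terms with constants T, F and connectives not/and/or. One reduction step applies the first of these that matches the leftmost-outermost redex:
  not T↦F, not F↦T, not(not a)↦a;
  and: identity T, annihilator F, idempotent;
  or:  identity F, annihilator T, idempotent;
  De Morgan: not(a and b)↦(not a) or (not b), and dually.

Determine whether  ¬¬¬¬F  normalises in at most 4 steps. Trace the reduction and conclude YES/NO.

Answer: YES — reaches normal form F in 2 ≤ 4 steps

Reduction:
  start: ¬¬¬¬F
  →1  ¬¬F
  →2  F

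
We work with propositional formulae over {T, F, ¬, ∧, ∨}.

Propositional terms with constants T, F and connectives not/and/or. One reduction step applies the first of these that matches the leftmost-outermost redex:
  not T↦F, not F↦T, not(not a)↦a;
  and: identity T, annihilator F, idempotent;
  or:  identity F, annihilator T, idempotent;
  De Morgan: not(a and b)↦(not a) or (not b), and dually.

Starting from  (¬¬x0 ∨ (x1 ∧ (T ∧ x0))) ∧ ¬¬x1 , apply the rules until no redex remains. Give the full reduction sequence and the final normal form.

Answer: normal form = (x0 ∨ (x1 ∧ x0)) ∧ x1  (in 3 steps)

Reduction:
  start: (¬¬x0 ∨ (x1 ∧ (T ∧ x0))) ∧ ¬¬x1
  step 1: (x0 ∨ (x1 ∧ (T ∧ x0))) ∧ ¬¬x1
  step 2: (x0 ∨ (x1 ∧ x0)) ∧ ¬¬x1
  step 3: (x0 ∨ (x1 ∧ x0)) ∧ x1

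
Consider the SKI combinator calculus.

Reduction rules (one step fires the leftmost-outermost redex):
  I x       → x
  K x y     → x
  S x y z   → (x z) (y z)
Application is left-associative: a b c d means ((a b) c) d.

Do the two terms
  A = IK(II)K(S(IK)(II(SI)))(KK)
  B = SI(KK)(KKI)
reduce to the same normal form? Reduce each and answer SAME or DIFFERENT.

Term A:
  start: IK(II)K(S(IK)(II(SI)))(KK)
  [1] K(II)K(S(IK)(II(SI)))(KK)
  [2] II(S(IK)(II(SI)))(KK)
  [3] I(S(IK)(II(SI)))(KK)
  [4] S(IK)(II(SI))(KK)
  [5] IK(KK)(II(SI)(KK))
  [6] K(KK)(II(SI)(KK))
  [7] KK

Term B:
  start: SI(KK)(KKI)
  [1] I(KKI)(KK(KKI))
  [2] KKI(KK(KKI))
  [3] K(KK(KKI))
  [4] KK

Answer: SAME — A ⇓ KK, B ⇓ KK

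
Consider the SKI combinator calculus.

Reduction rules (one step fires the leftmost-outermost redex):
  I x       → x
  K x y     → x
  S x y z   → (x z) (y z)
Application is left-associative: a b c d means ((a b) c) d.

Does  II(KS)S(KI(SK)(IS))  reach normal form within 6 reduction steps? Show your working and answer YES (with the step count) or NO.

  start: II(KS)S(KI(SK)(IS))
  →1  I(KS)S(KI(SK)(IS))
  →2  KSS(KI(SK)(IS))
  →3  S(KI(SK)(IS))
  →4  S(I(IS))
  →5  S(IS)
  →6  SS

Answer: YES — reaches normal form SS in 6 ≤ 6 steps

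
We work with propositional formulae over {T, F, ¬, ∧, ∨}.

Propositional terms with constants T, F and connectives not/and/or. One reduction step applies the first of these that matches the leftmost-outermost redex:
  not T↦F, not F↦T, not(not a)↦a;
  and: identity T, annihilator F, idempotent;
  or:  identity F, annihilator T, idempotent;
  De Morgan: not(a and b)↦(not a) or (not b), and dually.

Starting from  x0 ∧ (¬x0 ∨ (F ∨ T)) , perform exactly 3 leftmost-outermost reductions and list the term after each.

Answer: after 3 steps: x0

Reduction:
  start: x0 ∧ (¬x0 ∨ (F ∨ T))
  [1] x0 ∧ (¬x0 ∨ T)
  [2] x0 ∧ T
  [3] x0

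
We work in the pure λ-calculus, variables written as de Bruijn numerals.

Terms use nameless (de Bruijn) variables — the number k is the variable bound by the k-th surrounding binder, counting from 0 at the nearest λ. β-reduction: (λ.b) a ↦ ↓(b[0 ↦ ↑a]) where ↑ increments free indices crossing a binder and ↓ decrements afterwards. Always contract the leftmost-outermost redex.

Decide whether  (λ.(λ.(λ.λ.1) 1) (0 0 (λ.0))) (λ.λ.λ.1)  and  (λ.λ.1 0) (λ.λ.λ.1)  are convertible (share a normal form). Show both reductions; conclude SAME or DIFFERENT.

Answer: DIFFERENT — A ⇓ λ.λ.λ.λ.1, B ⇓ λ.λ.λ.1

Derivation:
Term A:
  start: (λ.(λ.(λ.λ.1) 1) (0 0 (λ.0))) (λ.λ.λ.1)
  →1  (λ.(λ.λ.1) (λ.λ.λ.1)) ((λ.λ.λ.1) (λ.λ.λ.1) (λ.0))
  →2  (λ.λ.1) (λ.λ.λ.1)
  →3  λ.λ.λ.λ.1

Term B:
  start: (λ.λ.1 0) (λ.λ.λ.1)
  →1  λ.(λ.λ.λ.1) 0
  →2  λ.λ.λ.1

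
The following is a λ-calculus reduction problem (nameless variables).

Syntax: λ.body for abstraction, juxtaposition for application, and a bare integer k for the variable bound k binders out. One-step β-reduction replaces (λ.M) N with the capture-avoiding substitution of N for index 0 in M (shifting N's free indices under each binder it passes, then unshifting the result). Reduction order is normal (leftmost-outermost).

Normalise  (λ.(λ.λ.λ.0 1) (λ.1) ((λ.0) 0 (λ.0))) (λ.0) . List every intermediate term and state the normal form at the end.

  start: (λ.(λ.λ.λ.0 1) (λ.1) ((λ.0) 0 (λ.0))) (λ.0)
  [1] (λ.λ.λ.0 1) (λ.λ.0) ((λ.0) (λ.0) (λ.0))
  [2] (λ.λ.0 1) ((λ.0) (λ.0) (λ.0))
  [3] λ.0 ((λ.0) (λ.0) (λ.0))
  [4] λ.0 ((λ.0) (λ.0))
  [5] λ.0 (λ.0)

Answer: normal form = λ.0 (λ.0)  (in 5 steps)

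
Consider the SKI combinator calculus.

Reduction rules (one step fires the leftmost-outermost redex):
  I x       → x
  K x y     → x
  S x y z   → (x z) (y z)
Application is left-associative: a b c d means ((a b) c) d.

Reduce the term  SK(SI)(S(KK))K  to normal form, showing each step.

Answer: normal form = S(KK)K  (in 2 steps)

Derivation:
  start: SK(SI)(S(KK))K
  [1] K(S(KK))(SI(S(KK)))K
  [2] S(KK)K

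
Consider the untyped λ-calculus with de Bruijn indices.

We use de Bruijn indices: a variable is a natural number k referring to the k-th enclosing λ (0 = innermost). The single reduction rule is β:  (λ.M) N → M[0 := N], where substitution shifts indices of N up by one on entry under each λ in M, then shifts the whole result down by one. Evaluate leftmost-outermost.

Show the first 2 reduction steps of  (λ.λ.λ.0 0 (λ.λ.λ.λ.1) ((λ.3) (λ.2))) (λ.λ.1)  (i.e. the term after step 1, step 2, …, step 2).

Answer: after 2 steps: λ.λ.0 0 (λ.λ.λ.λ.1) (λ.λ.1)

Working:
  start: (λ.λ.λ.0 0 (λ.λ.λ.λ.1) ((λ.3) (λ.2))) (λ.λ.1)
  [1] λ.λ.0 0 (λ.λ.λ.λ.1) ((λ.λ.λ.1) (λ.2))
  [2] λ.λ.0 0 (λ.λ.λ.λ.1) (λ.λ.1)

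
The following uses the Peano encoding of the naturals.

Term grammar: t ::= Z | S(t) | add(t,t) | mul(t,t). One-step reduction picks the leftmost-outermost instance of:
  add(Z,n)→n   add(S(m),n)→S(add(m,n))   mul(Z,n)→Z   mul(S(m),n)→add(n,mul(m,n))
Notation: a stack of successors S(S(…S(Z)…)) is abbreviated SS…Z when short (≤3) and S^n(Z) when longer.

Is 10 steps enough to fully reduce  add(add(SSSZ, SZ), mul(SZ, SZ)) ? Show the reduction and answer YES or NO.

Answer: NO — after 10 steps the term is S(S(S(S(add(SZ, mul(Z, SZ)))))), not yet normal

Reduction:
  start: add(add(SSSZ, SZ), mul(SZ, SZ))
  [1] add(S(add(SSZ, SZ)), mul(SZ, SZ))
  [2] S(add(add(SSZ, SZ), mul(SZ, SZ)))
  [3] S(add(S(add(SZ, SZ)), mul(SZ, SZ)))
  [4] S(S(add(add(SZ, SZ), mul(SZ, SZ))))
  [5] S(S(add(S(add(Z, SZ)), mul(SZ, SZ))))
  [6] S(S(S(add(add(Z, SZ), mul(SZ, SZ)))))
  [7] S(S(S(add(SZ, mul(SZ, SZ)))))
  [8] S(S(S(S(add(Z, mul(SZ, SZ))))))
  [9] S(S(S(S(mul(SZ, SZ)))))
  [10] S(S(S(S(add(SZ, mul(Z, SZ))))))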